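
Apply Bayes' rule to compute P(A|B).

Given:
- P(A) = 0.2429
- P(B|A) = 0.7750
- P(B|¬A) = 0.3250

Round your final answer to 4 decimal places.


Bayes' theorem: P(A|B) = P(B|A) × P(A) / P(B)

Step 1: Calculate P(B) using law of total probability
P(B) = P(B|A)P(A) + P(B|¬A)P(¬A)
     = 0.7750 × 0.2429 + 0.3250 × 0.7571
     = 0.18824750 + 0.24605750
     = 0.43430500

Step 2: Apply Bayes' theorem
P(A|B) = P(B|A) × P(A) / P(B)
       = 0.18824750 / 0.43430500
       = 0.4334


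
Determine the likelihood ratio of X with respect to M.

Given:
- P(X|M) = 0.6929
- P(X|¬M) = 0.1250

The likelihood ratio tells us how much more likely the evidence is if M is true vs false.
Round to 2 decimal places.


Likelihood Ratio (LR) = P(X|M) / P(X|¬M)

LR = 0.6929 / 0.1250
   = 5.54

The evidence is 5.54 times more likely if M is true than if M is false.
Because LR exceeds 1, X is evidence for M.


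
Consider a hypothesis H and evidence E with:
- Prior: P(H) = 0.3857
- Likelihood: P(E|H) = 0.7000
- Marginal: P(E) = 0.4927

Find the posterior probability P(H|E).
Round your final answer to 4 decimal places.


Using Bayes' theorem:

P(H|E) = P(E|H) × P(H) / P(E)
       = 0.7000 × 0.3857 / 0.4927
       = 0.26999000 / 0.4927
       = 0.5480

The evidence strengthens our belief in H.
Prior: 0.3857 → Posterior: 0.5480


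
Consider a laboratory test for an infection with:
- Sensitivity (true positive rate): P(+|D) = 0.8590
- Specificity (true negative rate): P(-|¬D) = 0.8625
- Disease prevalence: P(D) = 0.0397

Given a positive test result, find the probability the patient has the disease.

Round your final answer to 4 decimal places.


Let D = has disease, + = positive test

Given:
- P(D) = 0.0397 (prevalence)
- P(+|D) = 0.8590 (sensitivity)
- P(-|¬D) = 0.8625 (specificity)
- P(+|¬D) = 0.1375 (false positive rate = 1 - specificity)

Step 1: Find P(+)
P(+) = P(+|D)P(D) + P(+|¬D)P(¬D)
     = 0.8590 × 0.0397 + 0.1375 × 0.9603
     = 0.03410230 + 0.13204125
     = 0.16614355

Step 2: Apply Bayes' theorem for P(D|+)
P(D|+) = P(+|D)P(D) / P(+)
       = 0.03410230 / 0.16614355
       = 0.2053


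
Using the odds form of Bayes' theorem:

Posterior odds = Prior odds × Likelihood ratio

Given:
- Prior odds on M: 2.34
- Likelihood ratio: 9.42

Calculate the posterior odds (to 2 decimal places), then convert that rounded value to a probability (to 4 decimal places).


Step 1: Calculate posterior odds
Posterior odds = Prior odds × LR
               = 2.34 × 9.42
               = 22.04

Step 2: Convert to probability
P(M|E) = Posterior odds / (1 + Posterior odds)
       = 22.04 / (1 + 22.04)
       = 22.04 / 23.04
       = 0.9566

The evidence increased P(M) from 0.7006 to 0.9566.


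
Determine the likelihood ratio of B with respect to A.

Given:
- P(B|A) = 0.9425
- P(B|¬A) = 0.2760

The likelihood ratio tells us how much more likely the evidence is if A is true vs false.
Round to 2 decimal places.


Likelihood Ratio (LR) = P(B|A) / P(B|¬A)

LR = 0.9425 / 0.2760
   = 3.41

The evidence is 3.41 times more likely if A is true than if A is false.
Since LR > 1, the evidence supports A over ¬A.


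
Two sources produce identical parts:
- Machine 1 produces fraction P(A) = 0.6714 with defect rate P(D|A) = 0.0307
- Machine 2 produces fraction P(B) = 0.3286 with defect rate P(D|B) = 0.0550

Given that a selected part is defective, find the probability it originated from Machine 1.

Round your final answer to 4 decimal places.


Let A = from Machine 1, D = defective

Given:
- P(A) = 0.6714, P(B) = 0.3286
- P(D|A) = 0.0307, P(D|B) = 0.0550

Step 1: Find P(D)
P(D) = P(D|A)P(A) + P(D|B)P(B)
     = 0.0307 × 0.6714 + 0.0550 × 0.3286
     = 0.02061198 + 0.01807300
     = 0.03868498

Step 2: Apply Bayes' theorem
P(A|D) = P(D|A)P(A) / P(D)
       = 0.02061198 / 0.03868498
       = 0.5328


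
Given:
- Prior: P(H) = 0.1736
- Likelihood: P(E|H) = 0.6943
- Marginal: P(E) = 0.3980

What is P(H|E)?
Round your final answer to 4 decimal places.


Using Bayes' theorem:

P(H|E) = P(E|H) × P(H) / P(E)
       = 0.6943 × 0.1736 / 0.3980
       = 0.12053048 / 0.3980
       = 0.3028

The evidence strengthens our belief in H.
Prior: 0.1736 → Posterior: 0.3028


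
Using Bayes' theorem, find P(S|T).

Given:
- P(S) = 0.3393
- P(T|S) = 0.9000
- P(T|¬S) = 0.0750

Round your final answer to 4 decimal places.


Bayes' theorem: P(S|T) = P(T|S) × P(S) / P(T)

Step 1: Calculate P(T) using law of total probability
P(T) = P(T|S)P(S) + P(T|¬S)P(¬S)
     = 0.9000 × 0.3393 + 0.0750 × 0.6607
     = 0.30537000 + 0.04955250
     = 0.35492250

Step 2: Apply Bayes' theorem
P(S|T) = P(T|S) × P(S) / P(T)
       = 0.30537000 / 0.35492250
       = 0.8604


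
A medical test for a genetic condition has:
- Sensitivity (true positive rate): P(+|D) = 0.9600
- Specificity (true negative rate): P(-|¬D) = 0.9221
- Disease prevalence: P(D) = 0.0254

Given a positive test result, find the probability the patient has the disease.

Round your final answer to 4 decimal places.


Let D = has disease, + = positive test

Given:
- P(D) = 0.0254 (prevalence)
- P(+|D) = 0.9600 (sensitivity)
- P(-|¬D) = 0.9221 (specificity)
- P(+|¬D) = 0.0779 (false positive rate = 1 - specificity)

Step 1: Find P(+)
P(+) = P(+|D)P(D) + P(+|¬D)P(¬D)
     = 0.9600 × 0.0254 + 0.0779 × 0.9746
     = 0.02438400 + 0.07592134
     = 0.10030534

Step 2: Apply Bayes' theorem for P(D|+)
P(D|+) = P(+|D)P(D) / P(+)
       = 0.02438400 / 0.10030534
       = 0.2431


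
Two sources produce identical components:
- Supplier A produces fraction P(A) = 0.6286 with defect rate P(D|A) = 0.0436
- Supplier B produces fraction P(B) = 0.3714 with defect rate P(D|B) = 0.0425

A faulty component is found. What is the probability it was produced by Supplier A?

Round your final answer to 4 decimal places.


Let A = from Supplier A, D = faulty

Given:
- P(A) = 0.6286, P(B) = 0.3714
- P(D|A) = 0.0436, P(D|B) = 0.0425

Step 1: Find P(D)
P(D) = P(D|A)P(A) + P(D|B)P(B)
     = 0.0436 × 0.6286 + 0.0425 × 0.3714
     = 0.02740696 + 0.01578450
     = 0.04319146

Step 2: Apply Bayes' theorem
P(A|D) = P(D|A)P(A) / P(D)
       = 0.02740696 / 0.04319146
       = 0.6345


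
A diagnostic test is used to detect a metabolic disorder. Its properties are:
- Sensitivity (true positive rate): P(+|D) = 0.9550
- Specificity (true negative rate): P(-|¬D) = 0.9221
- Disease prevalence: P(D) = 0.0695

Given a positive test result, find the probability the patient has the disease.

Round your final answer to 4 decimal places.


Let D = has disease, + = positive test

Given:
- P(D) = 0.0695 (prevalence)
- P(+|D) = 0.9550 (sensitivity)
- P(-|¬D) = 0.9221 (specificity)
- P(+|¬D) = 0.0779 (false positive rate = 1 - specificity)

Step 1: Find P(+)
P(+) = P(+|D)P(D) + P(+|¬D)P(¬D)
     = 0.9550 × 0.0695 + 0.0779 × 0.9305
     = 0.06637250 + 0.07248595
     = 0.13885845

Step 2: Apply Bayes' theorem for P(D|+)
P(D|+) = P(+|D)P(D) / P(+)
       = 0.06637250 / 0.13885845
       = 0.4780


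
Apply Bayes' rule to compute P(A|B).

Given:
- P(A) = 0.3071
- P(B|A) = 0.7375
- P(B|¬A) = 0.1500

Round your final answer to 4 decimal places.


Bayes' theorem: P(A|B) = P(B|A) × P(A) / P(B)

Step 1: Calculate P(B) using law of total probability
P(B) = P(B|A)P(A) + P(B|¬A)P(¬A)
     = 0.7375 × 0.3071 + 0.1500 × 0.6929
     = 0.22648625 + 0.10393500
     = 0.33042125

Step 2: Apply Bayes' theorem
P(A|B) = P(B|A) × P(A) / P(B)
       = 0.22648625 / 0.33042125
       = 0.6854


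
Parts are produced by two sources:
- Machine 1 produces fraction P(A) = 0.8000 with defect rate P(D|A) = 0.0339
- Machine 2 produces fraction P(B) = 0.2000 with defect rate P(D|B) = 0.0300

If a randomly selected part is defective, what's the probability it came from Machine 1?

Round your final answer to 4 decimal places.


Let A = from Machine 1, D = defective

Given:
- P(A) = 0.8000, P(B) = 0.2000
- P(D|A) = 0.0339, P(D|B) = 0.0300

Step 1: Find P(D)
P(D) = P(D|A)P(A) + P(D|B)P(B)
     = 0.0339 × 0.8000 + 0.0300 × 0.2000
     = 0.02712000 + 0.00600000
     = 0.03312000

Step 2: Apply Bayes' theorem
P(A|D) = P(D|A)P(A) / P(D)
       = 0.02712000 / 0.03312000
       = 0.8188


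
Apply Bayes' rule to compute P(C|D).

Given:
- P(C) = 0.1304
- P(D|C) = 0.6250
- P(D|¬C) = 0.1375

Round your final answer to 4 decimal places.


Bayes' theorem: P(C|D) = P(D|C) × P(C) / P(D)

Step 1: Calculate P(D) using law of total probability
P(D) = P(D|C)P(C) + P(D|¬C)P(¬C)
     = 0.6250 × 0.1304 + 0.1375 × 0.8696
     = 0.08150000 + 0.11957000
     = 0.20107000

Step 2: Apply Bayes' theorem
P(C|D) = P(D|C) × P(C) / P(D)
       = 0.08150000 / 0.20107000
       = 0.4053


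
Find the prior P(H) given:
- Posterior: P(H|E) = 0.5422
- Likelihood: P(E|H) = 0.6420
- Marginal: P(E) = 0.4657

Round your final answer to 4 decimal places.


From Bayes' theorem: P(H|E) = P(E|H) × P(H) / P(E)

Rearranging for P(H):
P(H) = P(H|E) × P(E) / P(E|H)
     = 0.5422 × 0.4657 / 0.6420
     = 0.25250254 / 0.6420
     = 0.3933


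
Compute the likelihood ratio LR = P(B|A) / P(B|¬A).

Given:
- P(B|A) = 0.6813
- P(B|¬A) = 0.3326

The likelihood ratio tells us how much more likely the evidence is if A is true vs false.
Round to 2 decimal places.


Likelihood Ratio (LR) = P(B|A) / P(B|¬A)

LR = 0.6813 / 0.3326
   = 2.05

The evidence is 2.05 times more likely if A is true than if A is false.
Because LR exceeds 1, B is evidence for A.


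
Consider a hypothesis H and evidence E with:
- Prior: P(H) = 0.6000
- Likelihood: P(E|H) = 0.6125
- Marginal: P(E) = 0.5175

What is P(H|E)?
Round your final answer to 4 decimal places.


Using Bayes' theorem:

P(H|E) = P(E|H) × P(H) / P(E)
       = 0.6125 × 0.6000 / 0.5175
       = 0.36750000 / 0.5175
       = 0.7101

The evidence strengthens our belief in H.
Prior: 0.6000 → Posterior: 0.7101


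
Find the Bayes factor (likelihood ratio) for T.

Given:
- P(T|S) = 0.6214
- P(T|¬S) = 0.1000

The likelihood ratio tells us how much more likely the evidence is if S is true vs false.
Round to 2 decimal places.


Likelihood Ratio (LR) = P(T|S) / P(T|¬S)

LR = 0.6214 / 0.1000
   = 6.21

The evidence is 6.21 times more likely if S is true than if S is false.
LR > 1, so observing T raises the odds in favor of S.


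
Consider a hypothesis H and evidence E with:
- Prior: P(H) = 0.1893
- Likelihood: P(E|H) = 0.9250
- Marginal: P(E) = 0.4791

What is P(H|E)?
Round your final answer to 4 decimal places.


Using Bayes' theorem:

P(H|E) = P(E|H) × P(H) / P(E)
       = 0.9250 × 0.1893 / 0.4791
       = 0.17510250 / 0.4791
       = 0.3655

The evidence strengthens our belief in H.
Prior: 0.1893 → Posterior: 0.3655


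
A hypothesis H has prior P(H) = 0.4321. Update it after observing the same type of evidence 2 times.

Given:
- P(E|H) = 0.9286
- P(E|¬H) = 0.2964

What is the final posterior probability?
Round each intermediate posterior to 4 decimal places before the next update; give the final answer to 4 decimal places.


Sequential Bayesian updating:

Initial prior: P(H) = 0.4321

Update 1:
  P(E) = 0.9286 × 0.4321 + 0.2964 × 0.5679 = 0.40124806 + 0.16832556 = 0.56957362
  P(H|E) = 0.40124806 / 0.56957362 = 0.7045

Update 2:
  P(E) = 0.9286 × 0.7045 + 0.2964 × 0.2955 = 0.65419870 + 0.08758620 = 0.74178490
  P(H|E) = 0.65419870 / 0.74178490 = 0.8819

Final posterior: 0.8819


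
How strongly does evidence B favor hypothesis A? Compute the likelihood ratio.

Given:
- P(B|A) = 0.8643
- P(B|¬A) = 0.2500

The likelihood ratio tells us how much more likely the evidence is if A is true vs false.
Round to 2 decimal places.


Likelihood Ratio (LR) = P(B|A) / P(B|¬A)

LR = 0.8643 / 0.2500
   = 3.46

The evidence is 3.46 times more likely if A is true than if A is false.
Because LR exceeds 1, B is evidence for A.


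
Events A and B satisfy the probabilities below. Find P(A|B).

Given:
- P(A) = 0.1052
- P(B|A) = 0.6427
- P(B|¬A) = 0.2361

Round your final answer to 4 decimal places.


Bayes' theorem: P(A|B) = P(B|A) × P(A) / P(B)

Step 1: Calculate P(B) using law of total probability
P(B) = P(B|A)P(A) + P(B|¬A)P(¬A)
     = 0.6427 × 0.1052 + 0.2361 × 0.8948
     = 0.06761204 + 0.21126228
     = 0.27887432

Step 2: Apply Bayes' theorem
P(A|B) = P(B|A) × P(A) / P(B)
       = 0.06761204 / 0.27887432
       = 0.2424


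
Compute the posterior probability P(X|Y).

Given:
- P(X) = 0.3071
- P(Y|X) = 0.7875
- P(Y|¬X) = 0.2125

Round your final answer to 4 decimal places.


Bayes' theorem: P(X|Y) = P(Y|X) × P(X) / P(Y)

Step 1: Calculate P(Y) using law of total probability
P(Y) = P(Y|X)P(X) + P(Y|¬X)P(¬X)
     = 0.7875 × 0.3071 + 0.2125 × 0.6929
     = 0.24184125 + 0.14724125
     = 0.38908250

Step 2: Apply Bayes' theorem
P(X|Y) = P(Y|X) × P(X) / P(Y)
       = 0.24184125 / 0.38908250
       = 0.6216


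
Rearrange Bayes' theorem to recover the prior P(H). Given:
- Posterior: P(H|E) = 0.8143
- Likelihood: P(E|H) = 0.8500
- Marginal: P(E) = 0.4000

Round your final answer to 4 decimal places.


From Bayes' theorem: P(H|E) = P(E|H) × P(H) / P(E)

Rearranging for P(H):
P(H) = P(H|E) × P(E) / P(E|H)
     = 0.8143 × 0.4000 / 0.8500
     = 0.32572000 / 0.8500
     = 0.3832


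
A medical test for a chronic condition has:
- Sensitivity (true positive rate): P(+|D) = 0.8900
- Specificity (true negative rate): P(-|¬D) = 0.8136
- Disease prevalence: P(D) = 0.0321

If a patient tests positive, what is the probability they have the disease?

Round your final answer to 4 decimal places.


Let D = has disease, + = positive test

Given:
- P(D) = 0.0321 (prevalence)
- P(+|D) = 0.8900 (sensitivity)
- P(-|¬D) = 0.8136 (specificity)
- P(+|¬D) = 0.1864 (false positive rate = 1 - specificity)

Step 1: Find P(+)
P(+) = P(+|D)P(D) + P(+|¬D)P(¬D)
     = 0.8900 × 0.0321 + 0.1864 × 0.9679
     = 0.02856900 + 0.18041656
     = 0.20898556

Step 2: Apply Bayes' theorem for P(D|+)
P(D|+) = P(+|D)P(D) / P(+)
       = 0.02856900 / 0.20898556
       = 0.1367


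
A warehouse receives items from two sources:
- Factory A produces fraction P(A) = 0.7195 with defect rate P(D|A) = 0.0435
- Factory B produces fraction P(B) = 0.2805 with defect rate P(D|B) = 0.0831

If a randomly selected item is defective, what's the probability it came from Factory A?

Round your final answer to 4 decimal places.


Let A = from Factory A, D = defective

Given:
- P(A) = 0.7195, P(B) = 0.2805
- P(D|A) = 0.0435, P(D|B) = 0.0831

Step 1: Find P(D)
P(D) = P(D|A)P(A) + P(D|B)P(B)
     = 0.0435 × 0.7195 + 0.0831 × 0.2805
     = 0.03129825 + 0.02330955
     = 0.05460780

Step 2: Apply Bayes' theorem
P(A|D) = P(D|A)P(A) / P(D)
       = 0.03129825 / 0.05460780
       = 0.5731


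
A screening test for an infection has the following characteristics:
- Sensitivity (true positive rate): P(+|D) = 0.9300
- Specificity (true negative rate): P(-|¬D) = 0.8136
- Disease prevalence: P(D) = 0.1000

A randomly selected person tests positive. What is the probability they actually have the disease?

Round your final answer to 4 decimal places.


Let D = has disease, + = positive test

Given:
- P(D) = 0.1000 (prevalence)
- P(+|D) = 0.9300 (sensitivity)
- P(-|¬D) = 0.8136 (specificity)
- P(+|¬D) = 0.1864 (false positive rate = 1 - specificity)

Step 1: Find P(+)
P(+) = P(+|D)P(D) + P(+|¬D)P(¬D)
     = 0.9300 × 0.1000 + 0.1864 × 0.9000
     = 0.09300000 + 0.16776000
     = 0.26076000

Step 2: Apply Bayes' theorem for P(D|+)
P(D|+) = P(+|D)P(D) / P(+)
       = 0.09300000 / 0.26076000
       = 0.3566


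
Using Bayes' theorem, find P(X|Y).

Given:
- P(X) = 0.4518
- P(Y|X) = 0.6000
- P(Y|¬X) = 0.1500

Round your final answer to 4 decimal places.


Bayes' theorem: P(X|Y) = P(Y|X) × P(X) / P(Y)

Step 1: Calculate P(Y) using law of total probability
P(Y) = P(Y|X)P(X) + P(Y|¬X)P(¬X)
     = 0.6000 × 0.4518 + 0.1500 × 0.5482
     = 0.27108000 + 0.08223000
     = 0.35331000

Step 2: Apply Bayes' theorem
P(X|Y) = P(Y|X) × P(X) / P(Y)
       = 0.27108000 / 0.35331000
       = 0.7673


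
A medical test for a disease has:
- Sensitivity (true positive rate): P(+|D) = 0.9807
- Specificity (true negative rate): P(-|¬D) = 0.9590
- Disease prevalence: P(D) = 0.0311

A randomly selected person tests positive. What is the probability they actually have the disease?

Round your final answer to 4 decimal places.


Let D = has disease, + = positive test

Given:
- P(D) = 0.0311 (prevalence)
- P(+|D) = 0.9807 (sensitivity)
- P(-|¬D) = 0.9590 (specificity)
- P(+|¬D) = 0.0410 (false positive rate = 1 - specificity)

Step 1: Find P(+)
P(+) = P(+|D)P(D) + P(+|¬D)P(¬D)
     = 0.9807 × 0.0311 + 0.0410 × 0.9689
     = 0.03049977 + 0.03972490
     = 0.07022467

Step 2: Apply Bayes' theorem for P(D|+)
P(D|+) = P(+|D)P(D) / P(+)
       = 0.03049977 / 0.07022467
       = 0.4343


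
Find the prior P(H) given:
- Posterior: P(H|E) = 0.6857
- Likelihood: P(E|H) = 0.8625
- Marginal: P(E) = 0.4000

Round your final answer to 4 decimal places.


From Bayes' theorem: P(H|E) = P(E|H) × P(H) / P(E)

Rearranging for P(H):
P(H) = P(H|E) × P(E) / P(E|H)
     = 0.6857 × 0.4000 / 0.8625
     = 0.27428000 / 0.8625
     = 0.3180


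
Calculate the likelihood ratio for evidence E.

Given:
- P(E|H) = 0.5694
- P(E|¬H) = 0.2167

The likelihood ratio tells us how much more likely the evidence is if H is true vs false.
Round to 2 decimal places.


Likelihood Ratio (LR) = P(E|H) / P(E|¬H)

LR = 0.5694 / 0.2167
   = 2.63

The evidence is 2.63 times more likely if H is true than if H is false.
Since LR > 1, the evidence supports H over ¬H.


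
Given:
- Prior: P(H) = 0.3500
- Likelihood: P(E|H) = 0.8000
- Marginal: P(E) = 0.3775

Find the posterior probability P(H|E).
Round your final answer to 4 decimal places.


Using Bayes' theorem:

P(H|E) = P(E|H) × P(H) / P(E)
       = 0.8000 × 0.3500 / 0.3775
       = 0.28000000 / 0.3775
       = 0.7417

The evidence strengthens our belief in H.
Prior: 0.3500 → Posterior: 0.7417


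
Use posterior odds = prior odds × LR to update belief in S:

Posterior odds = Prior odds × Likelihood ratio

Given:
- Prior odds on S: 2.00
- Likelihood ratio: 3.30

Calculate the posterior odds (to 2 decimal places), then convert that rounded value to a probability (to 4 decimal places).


Step 1: Calculate posterior odds
Posterior odds = Prior odds × LR
               = 2.00 × 3.30
               = 6.60

Step 2: Convert to probability
P(S|E) = Posterior odds / (1 + Posterior odds)
       = 6.60 / (1 + 6.60)
       = 6.60 / 7.60
       = 0.8684

The evidence increased P(S) from 0.6667 to 0.8684.


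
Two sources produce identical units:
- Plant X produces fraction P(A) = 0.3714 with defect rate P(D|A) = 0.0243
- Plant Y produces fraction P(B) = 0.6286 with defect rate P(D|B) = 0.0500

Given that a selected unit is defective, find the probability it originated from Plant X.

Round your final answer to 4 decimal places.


Let A = from Plant X, D = defective

Given:
- P(A) = 0.3714, P(B) = 0.6286
- P(D|A) = 0.0243, P(D|B) = 0.0500

Step 1: Find P(D)
P(D) = P(D|A)P(A) + P(D|B)P(B)
     = 0.0243 × 0.3714 + 0.0500 × 0.6286
     = 0.00902502 + 0.03143000
     = 0.04045502

Step 2: Apply Bayes' theorem
P(A|D) = P(D|A)P(A) / P(D)
       = 0.00902502 / 0.04045502
       = 0.2231


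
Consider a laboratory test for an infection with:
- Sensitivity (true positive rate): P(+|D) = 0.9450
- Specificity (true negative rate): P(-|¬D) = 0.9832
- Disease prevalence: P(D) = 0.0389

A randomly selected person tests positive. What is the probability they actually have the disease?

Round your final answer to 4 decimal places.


Let D = has disease, + = positive test

Given:
- P(D) = 0.0389 (prevalence)
- P(+|D) = 0.9450 (sensitivity)
- P(-|¬D) = 0.9832 (specificity)
- P(+|¬D) = 0.0168 (false positive rate = 1 - specificity)

Step 1: Find P(+)
P(+) = P(+|D)P(D) + P(+|¬D)P(¬D)
     = 0.9450 × 0.0389 + 0.0168 × 0.9611
     = 0.03676050 + 0.01614648
     = 0.05290698

Step 2: Apply Bayes' theorem for P(D|+)
P(D|+) = P(+|D)P(D) / P(+)
       = 0.03676050 / 0.05290698
       = 0.6948


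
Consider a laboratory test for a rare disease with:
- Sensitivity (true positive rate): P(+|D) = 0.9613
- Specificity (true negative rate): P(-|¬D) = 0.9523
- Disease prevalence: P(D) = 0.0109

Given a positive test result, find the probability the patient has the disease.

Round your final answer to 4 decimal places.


Let D = has disease, + = positive test

Given:
- P(D) = 0.0109 (prevalence)
- P(+|D) = 0.9613 (sensitivity)
- P(-|¬D) = 0.9523 (specificity)
- P(+|¬D) = 0.0477 (false positive rate = 1 - specificity)

Step 1: Find P(+)
P(+) = P(+|D)P(D) + P(+|¬D)P(¬D)
     = 0.9613 × 0.0109 + 0.0477 × 0.9891
     = 0.01047817 + 0.04718007
     = 0.05765824

Step 2: Apply Bayes' theorem for P(D|+)
P(D|+) = P(+|D)P(D) / P(+)
       = 0.01047817 / 0.05765824
       = 0.1817


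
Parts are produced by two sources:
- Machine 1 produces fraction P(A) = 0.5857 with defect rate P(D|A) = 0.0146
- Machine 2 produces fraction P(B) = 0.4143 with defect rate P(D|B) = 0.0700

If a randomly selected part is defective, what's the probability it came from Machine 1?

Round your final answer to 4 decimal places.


Let A = from Machine 1, D = defective

Given:
- P(A) = 0.5857, P(B) = 0.4143
- P(D|A) = 0.0146, P(D|B) = 0.0700

Step 1: Find P(D)
P(D) = P(D|A)P(A) + P(D|B)P(B)
     = 0.0146 × 0.5857 + 0.0700 × 0.4143
     = 0.00855122 + 0.02900100
     = 0.03755222

Step 2: Apply Bayes' theorem
P(A|D) = P(D|A)P(A) / P(D)
       = 0.00855122 / 0.03755222
       = 0.2277


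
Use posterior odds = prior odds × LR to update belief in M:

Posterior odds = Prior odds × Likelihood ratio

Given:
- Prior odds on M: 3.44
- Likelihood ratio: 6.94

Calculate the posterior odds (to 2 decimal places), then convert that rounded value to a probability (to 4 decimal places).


Step 1: Calculate posterior odds
Posterior odds = Prior odds × LR
               = 3.44 × 6.94
               = 23.87

Step 2: Convert to probability
P(M|E) = Posterior odds / (1 + Posterior odds)
       = 23.87 / (1 + 23.87)
       = 23.87 / 24.87
       = 0.9598

The evidence increased P(M) from 0.7748 to 0.9598.


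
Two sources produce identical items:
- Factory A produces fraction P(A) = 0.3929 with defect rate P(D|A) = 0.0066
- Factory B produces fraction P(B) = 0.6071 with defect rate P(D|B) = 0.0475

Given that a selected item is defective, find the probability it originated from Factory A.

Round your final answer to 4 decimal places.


Let A = from Factory A, D = defective

Given:
- P(A) = 0.3929, P(B) = 0.6071
- P(D|A) = 0.0066, P(D|B) = 0.0475

Step 1: Find P(D)
P(D) = P(D|A)P(A) + P(D|B)P(B)
     = 0.0066 × 0.3929 + 0.0475 × 0.6071
     = 0.00259314 + 0.02883725
     = 0.03143039

Step 2: Apply Bayes' theorem
P(A|D) = P(D|A)P(A) / P(D)
       = 0.00259314 / 0.03143039
       = 0.0825


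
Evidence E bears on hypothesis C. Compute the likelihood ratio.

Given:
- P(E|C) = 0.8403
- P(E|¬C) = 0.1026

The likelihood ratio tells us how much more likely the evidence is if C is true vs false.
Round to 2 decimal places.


Likelihood Ratio (LR) = P(E|C) / P(E|¬C)

LR = 0.8403 / 0.1026
   = 8.19

The evidence is 8.19 times more likely if C is true than if C is false.
LR > 1, so observing E raises the odds in favor of C.


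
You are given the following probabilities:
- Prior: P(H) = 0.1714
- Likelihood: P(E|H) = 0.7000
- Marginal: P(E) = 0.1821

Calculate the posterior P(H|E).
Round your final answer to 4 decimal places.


Using Bayes' theorem:

P(H|E) = P(E|H) × P(H) / P(E)
       = 0.7000 × 0.1714 / 0.1821
       = 0.11998000 / 0.1821
       = 0.6589

The evidence strengthens our belief in H.
Prior: 0.1714 → Posterior: 0.6589


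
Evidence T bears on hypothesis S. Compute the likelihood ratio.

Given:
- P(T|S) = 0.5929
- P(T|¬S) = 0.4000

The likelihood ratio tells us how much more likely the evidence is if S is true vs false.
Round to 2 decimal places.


Likelihood Ratio (LR) = P(T|S) / P(T|¬S)

LR = 0.5929 / 0.4000
   = 1.48

The evidence is 1.48 times more likely if S is true than if S is false.
Since LR > 1, the evidence supports S over ¬S.


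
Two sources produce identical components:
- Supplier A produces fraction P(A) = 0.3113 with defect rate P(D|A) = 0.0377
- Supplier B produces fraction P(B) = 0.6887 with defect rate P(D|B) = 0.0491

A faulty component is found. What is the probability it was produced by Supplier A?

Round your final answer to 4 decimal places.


Let A = from Supplier A, D = faulty

Given:
- P(A) = 0.3113, P(B) = 0.6887
- P(D|A) = 0.0377, P(D|B) = 0.0491

Step 1: Find P(D)
P(D) = P(D|A)P(A) + P(D|B)P(B)
     = 0.0377 × 0.3113 + 0.0491 × 0.6887
     = 0.01173601 + 0.03381517
     = 0.04555118

Step 2: Apply Bayes' theorem
P(A|D) = P(D|A)P(A) / P(D)
       = 0.01173601 / 0.04555118
       = 0.2576


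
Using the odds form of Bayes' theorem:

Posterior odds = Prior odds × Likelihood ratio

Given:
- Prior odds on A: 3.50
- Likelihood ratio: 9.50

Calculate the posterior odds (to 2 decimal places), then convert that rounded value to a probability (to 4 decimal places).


Step 1: Calculate posterior odds
Posterior odds = Prior odds × LR
               = 3.50 × 9.50
               = 33.25

Step 2: Convert to probability
P(A|E) = Posterior odds / (1 + Posterior odds)
       = 33.25 / (1 + 33.25)
       = 33.25 / 34.25
       = 0.9708

The evidence increased P(A) from 0.7778 to 0.9708.


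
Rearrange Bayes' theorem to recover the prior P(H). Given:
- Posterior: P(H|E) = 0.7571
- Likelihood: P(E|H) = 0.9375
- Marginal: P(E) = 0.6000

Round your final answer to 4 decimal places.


From Bayes' theorem: P(H|E) = P(E|H) × P(H) / P(E)

Rearranging for P(H):
P(H) = P(H|E) × P(E) / P(E|H)
     = 0.7571 × 0.6000 / 0.9375
     = 0.45426000 / 0.9375
     = 0.4845


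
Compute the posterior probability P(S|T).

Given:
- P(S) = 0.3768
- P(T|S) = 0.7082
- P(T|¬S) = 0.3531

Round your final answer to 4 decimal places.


Bayes' theorem: P(S|T) = P(T|S) × P(S) / P(T)

Step 1: Calculate P(T) using law of total probability
P(T) = P(T|S)P(S) + P(T|¬S)P(¬S)
     = 0.7082 × 0.3768 + 0.3531 × 0.6232
     = 0.26684976 + 0.22005192
     = 0.48690168

Step 2: Apply Bayes' theorem
P(S|T) = P(T|S) × P(S) / P(T)
       = 0.26684976 / 0.48690168
       = 0.5481


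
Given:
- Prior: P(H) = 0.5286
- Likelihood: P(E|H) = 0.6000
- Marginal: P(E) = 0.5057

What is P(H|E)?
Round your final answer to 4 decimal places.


Using Bayes' theorem:

P(H|E) = P(E|H) × P(H) / P(E)
       = 0.6000 × 0.5286 / 0.5057
       = 0.31716000 / 0.5057
       = 0.6272

The evidence strengthens our belief in H.
Prior: 0.5286 → Posterior: 0.6272


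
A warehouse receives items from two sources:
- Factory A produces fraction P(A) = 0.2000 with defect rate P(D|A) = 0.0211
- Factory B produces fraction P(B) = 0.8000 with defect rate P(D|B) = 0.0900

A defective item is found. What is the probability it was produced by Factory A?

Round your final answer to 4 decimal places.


Let A = from Factory A, D = defective

Given:
- P(A) = 0.2000, P(B) = 0.8000
- P(D|A) = 0.0211, P(D|B) = 0.0900

Step 1: Find P(D)
P(D) = P(D|A)P(A) + P(D|B)P(B)
     = 0.0211 × 0.2000 + 0.0900 × 0.8000
     = 0.00422000 + 0.07200000
     = 0.07622000

Step 2: Apply Bayes' theorem
P(A|D) = P(D|A)P(A) / P(D)
       = 0.00422000 / 0.07622000
       = 0.0554


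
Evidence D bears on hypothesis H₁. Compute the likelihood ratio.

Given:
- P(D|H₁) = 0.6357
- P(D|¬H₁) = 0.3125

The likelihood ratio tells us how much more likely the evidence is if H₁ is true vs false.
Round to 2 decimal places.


Likelihood Ratio (LR) = P(D|H₁) / P(D|¬H₁)

LR = 0.6357 / 0.3125
   = 2.03

The evidence is 2.03 times more likely if H₁ is true than if H₁ is false.
Since LR > 1, the evidence supports H₁ over ¬H₁.


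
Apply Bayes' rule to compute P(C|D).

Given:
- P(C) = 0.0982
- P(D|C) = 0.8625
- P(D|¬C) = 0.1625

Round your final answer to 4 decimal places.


Bayes' theorem: P(C|D) = P(D|C) × P(C) / P(D)

Step 1: Calculate P(D) using law of total probability
P(D) = P(D|C)P(C) + P(D|¬C)P(¬C)
     = 0.8625 × 0.0982 + 0.1625 × 0.9018
     = 0.08469750 + 0.14654250
     = 0.23124000

Step 2: Apply Bayes' theorem
P(C|D) = P(D|C) × P(C) / P(D)
       = 0.08469750 / 0.23124000
       = 0.3663


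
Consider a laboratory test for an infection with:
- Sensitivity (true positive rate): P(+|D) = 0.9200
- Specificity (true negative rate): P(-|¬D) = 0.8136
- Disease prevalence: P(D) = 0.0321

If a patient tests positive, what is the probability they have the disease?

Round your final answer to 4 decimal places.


Let D = has disease, + = positive test

Given:
- P(D) = 0.0321 (prevalence)
- P(+|D) = 0.9200 (sensitivity)
- P(-|¬D) = 0.8136 (specificity)
- P(+|¬D) = 0.1864 (false positive rate = 1 - specificity)

Step 1: Find P(+)
P(+) = P(+|D)P(D) + P(+|¬D)P(¬D)
     = 0.9200 × 0.0321 + 0.1864 × 0.9679
     = 0.02953200 + 0.18041656
     = 0.20994856

Step 2: Apply Bayes' theorem for P(D|+)
P(D|+) = P(+|D)P(D) / P(+)
       = 0.02953200 / 0.20994856
       = 0.1407


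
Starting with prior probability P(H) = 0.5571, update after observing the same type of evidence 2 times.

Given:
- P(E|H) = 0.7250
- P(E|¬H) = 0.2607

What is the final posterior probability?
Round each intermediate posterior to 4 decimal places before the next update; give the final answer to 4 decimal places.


Sequential Bayesian updating:

Initial prior: P(H) = 0.5571

Update 1:
  P(E) = 0.7250 × 0.5571 + 0.2607 × 0.4429 = 0.40389750 + 0.11546403 = 0.51936153
  P(H|E) = 0.40389750 / 0.51936153 = 0.7777

Update 2:
  P(E) = 0.7250 × 0.7777 + 0.2607 × 0.2223 = 0.56383250 + 0.05795361 = 0.62178611
  P(H|E) = 0.56383250 / 0.62178611 = 0.9068

Final posterior: 0.9068


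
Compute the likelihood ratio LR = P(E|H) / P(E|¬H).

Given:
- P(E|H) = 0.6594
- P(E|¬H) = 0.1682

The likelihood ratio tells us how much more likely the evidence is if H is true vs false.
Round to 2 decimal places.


Likelihood Ratio (LR) = P(E|H) / P(E|¬H)

LR = 0.6594 / 0.1682
   = 3.92

The evidence is 3.92 times more likely if H is true than if H is false.
Because LR exceeds 1, E is evidence for H.


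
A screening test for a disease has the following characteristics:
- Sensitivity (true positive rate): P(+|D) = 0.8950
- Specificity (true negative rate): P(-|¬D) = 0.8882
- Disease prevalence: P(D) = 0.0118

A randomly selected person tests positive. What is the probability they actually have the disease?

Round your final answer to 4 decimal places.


Let D = has disease, + = positive test

Given:
- P(D) = 0.0118 (prevalence)
- P(+|D) = 0.8950 (sensitivity)
- P(-|¬D) = 0.8882 (specificity)
- P(+|¬D) = 0.1118 (false positive rate = 1 - specificity)

Step 1: Find P(+)
P(+) = P(+|D)P(D) + P(+|¬D)P(¬D)
     = 0.8950 × 0.0118 + 0.1118 × 0.9882
     = 0.01056100 + 0.11048076
     = 0.12104176

Step 2: Apply Bayes' theorem for P(D|+)
P(D|+) = P(+|D)P(D) / P(+)
       = 0.01056100 / 0.12104176
       = 0.0873


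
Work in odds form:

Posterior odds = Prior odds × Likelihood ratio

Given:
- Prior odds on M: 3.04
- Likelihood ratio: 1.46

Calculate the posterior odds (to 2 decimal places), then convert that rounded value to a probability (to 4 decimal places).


Step 1: Calculate posterior odds
Posterior odds = Prior odds × LR
               = 3.04 × 1.46
               = 4.44

Step 2: Convert to probability
P(M|E) = Posterior odds / (1 + Posterior odds)
       = 4.44 / (1 + 4.44)
       = 4.44 / 5.44
       = 0.8162

The evidence increased P(M) from 0.7525 to 0.8162.


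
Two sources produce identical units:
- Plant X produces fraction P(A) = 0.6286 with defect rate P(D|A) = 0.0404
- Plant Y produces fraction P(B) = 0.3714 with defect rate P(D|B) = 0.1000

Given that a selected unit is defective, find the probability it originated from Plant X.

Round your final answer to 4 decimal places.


Let A = from Plant X, D = defective

Given:
- P(A) = 0.6286, P(B) = 0.3714
- P(D|A) = 0.0404, P(D|B) = 0.1000

Step 1: Find P(D)
P(D) = P(D|A)P(A) + P(D|B)P(B)
     = 0.0404 × 0.6286 + 0.1000 × 0.3714
     = 0.02539544 + 0.03714000
     = 0.06253544

Step 2: Apply Bayes' theorem
P(A|D) = P(D|A)P(A) / P(D)
       = 0.02539544 / 0.06253544
       = 0.4061


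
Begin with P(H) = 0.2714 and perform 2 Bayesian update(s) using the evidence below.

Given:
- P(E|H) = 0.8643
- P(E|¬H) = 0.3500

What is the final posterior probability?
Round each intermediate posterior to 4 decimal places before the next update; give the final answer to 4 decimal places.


Sequential Bayesian updating:

Initial prior: P(H) = 0.2714

Update 1:
  P(E) = 0.8643 × 0.2714 + 0.3500 × 0.7286 = 0.23457102 + 0.25501000 = 0.48958102
  P(H|E) = 0.23457102 / 0.48958102 = 0.4791

Update 2:
  P(E) = 0.8643 × 0.4791 + 0.3500 × 0.5209 = 0.41408613 + 0.18231500 = 0.59640113
  P(H|E) = 0.41408613 / 0.59640113 = 0.6943

Final posterior: 0.6943


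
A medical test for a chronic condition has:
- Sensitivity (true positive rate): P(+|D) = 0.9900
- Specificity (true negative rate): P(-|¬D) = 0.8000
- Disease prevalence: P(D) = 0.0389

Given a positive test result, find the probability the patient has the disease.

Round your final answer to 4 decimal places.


Let D = has disease, + = positive test

Given:
- P(D) = 0.0389 (prevalence)
- P(+|D) = 0.9900 (sensitivity)
- P(-|¬D) = 0.8000 (specificity)
- P(+|¬D) = 0.2000 (false positive rate = 1 - specificity)

Step 1: Find P(+)
P(+) = P(+|D)P(D) + P(+|¬D)P(¬D)
     = 0.9900 × 0.0389 + 0.2000 × 0.9611
     = 0.03851100 + 0.19222000
     = 0.23073100

Step 2: Apply Bayes' theorem for P(D|+)
P(D|+) = P(+|D)P(D) / P(+)
       = 0.03851100 / 0.23073100
       = 0.1669


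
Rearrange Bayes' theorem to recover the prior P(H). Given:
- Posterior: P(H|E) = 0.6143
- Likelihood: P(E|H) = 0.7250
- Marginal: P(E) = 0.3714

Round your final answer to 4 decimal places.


From Bayes' theorem: P(H|E) = P(E|H) × P(H) / P(E)

Rearranging for P(H):
P(H) = P(H|E) × P(E) / P(E|H)
     = 0.6143 × 0.3714 / 0.7250
     = 0.22815102 / 0.7250
     = 0.3147


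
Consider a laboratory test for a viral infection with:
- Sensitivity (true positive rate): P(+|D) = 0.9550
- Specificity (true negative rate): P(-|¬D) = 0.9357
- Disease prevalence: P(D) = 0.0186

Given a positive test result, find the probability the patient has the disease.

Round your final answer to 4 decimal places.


Let D = has disease, + = positive test

Given:
- P(D) = 0.0186 (prevalence)
- P(+|D) = 0.9550 (sensitivity)
- P(-|¬D) = 0.9357 (specificity)
- P(+|¬D) = 0.0643 (false positive rate = 1 - specificity)

Step 1: Find P(+)
P(+) = P(+|D)P(D) + P(+|¬D)P(¬D)
     = 0.9550 × 0.0186 + 0.0643 × 0.9814
     = 0.01776300 + 0.06310402
     = 0.08086702

Step 2: Apply Bayes' theorem for P(D|+)
P(D|+) = P(+|D)P(D) / P(+)
       = 0.01776300 / 0.08086702
       = 0.2197


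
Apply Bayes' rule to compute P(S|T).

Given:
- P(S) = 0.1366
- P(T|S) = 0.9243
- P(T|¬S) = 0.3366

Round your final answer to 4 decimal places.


Bayes' theorem: P(S|T) = P(T|S) × P(S) / P(T)

Step 1: Calculate P(T) using law of total probability
P(T) = P(T|S)P(S) + P(T|¬S)P(¬S)
     = 0.9243 × 0.1366 + 0.3366 × 0.8634
     = 0.12625938 + 0.29062044
     = 0.41687982

Step 2: Apply Bayes' theorem
P(S|T) = P(T|S) × P(S) / P(T)
       = 0.12625938 / 0.41687982
       = 0.3029


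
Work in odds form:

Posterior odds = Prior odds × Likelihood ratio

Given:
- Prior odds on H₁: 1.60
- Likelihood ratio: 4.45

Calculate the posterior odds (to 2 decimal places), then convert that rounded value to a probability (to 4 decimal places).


Step 1: Calculate posterior odds
Posterior odds = Prior odds × LR
               = 1.60 × 4.45
               = 7.12

Step 2: Convert to probability
P(H₁|E) = Posterior odds / (1 + Posterior odds)
       = 7.12 / (1 + 7.12)
       = 7.12 / 8.12
       = 0.8768

The evidence increased P(H₁) from 0.6154 to 0.8768.


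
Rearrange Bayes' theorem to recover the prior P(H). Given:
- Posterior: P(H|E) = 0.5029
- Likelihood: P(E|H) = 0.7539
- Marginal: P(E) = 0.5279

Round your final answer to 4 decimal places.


From Bayes' theorem: P(H|E) = P(E|H) × P(H) / P(E)

Rearranging for P(H):
P(H) = P(H|E) × P(E) / P(E|H)
     = 0.5029 × 0.5279 / 0.7539
     = 0.26548091 / 0.7539
     = 0.3521


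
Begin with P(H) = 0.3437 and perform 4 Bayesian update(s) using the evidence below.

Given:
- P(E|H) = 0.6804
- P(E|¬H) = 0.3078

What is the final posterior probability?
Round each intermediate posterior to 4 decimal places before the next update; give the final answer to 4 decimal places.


Sequential Bayesian updating:

Initial prior: P(H) = 0.3437

Update 1:
  P(E) = 0.6804 × 0.3437 + 0.3078 × 0.6563 = 0.23385348 + 0.20200914 = 0.43586262
  P(H|E) = 0.23385348 / 0.43586262 = 0.5365

Update 2:
  P(E) = 0.6804 × 0.5365 + 0.3078 × 0.4635 = 0.36503460 + 0.14266530 = 0.50769990
  P(H|E) = 0.36503460 / 0.50769990 = 0.7190

Update 3:
  P(E) = 0.6804 × 0.7190 + 0.3078 × 0.2810 = 0.48920760 + 0.08649180 = 0.57569940
  P(H|E) = 0.48920760 / 0.57569940 = 0.8498

Update 4:
  P(E) = 0.6804 × 0.8498 + 0.3078 × 0.1502 = 0.57820392 + 0.04623156 = 0.62443548
  P(H|E) = 0.57820392 / 0.62443548 = 0.9260

Final posterior: 0.9260


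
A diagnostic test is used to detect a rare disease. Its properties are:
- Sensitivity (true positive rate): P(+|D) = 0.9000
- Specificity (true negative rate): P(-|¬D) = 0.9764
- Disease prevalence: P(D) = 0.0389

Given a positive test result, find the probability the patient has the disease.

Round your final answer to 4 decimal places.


Let D = has disease, + = positive test

Given:
- P(D) = 0.0389 (prevalence)
- P(+|D) = 0.9000 (sensitivity)
- P(-|¬D) = 0.9764 (specificity)
- P(+|¬D) = 0.0236 (false positive rate = 1 - specificity)

Step 1: Find P(+)
P(+) = P(+|D)P(D) + P(+|¬D)P(¬D)
     = 0.9000 × 0.0389 + 0.0236 × 0.9611
     = 0.03501000 + 0.02268196
     = 0.05769196

Step 2: Apply Bayes' theorem for P(D|+)
P(D|+) = P(+|D)P(D) / P(+)
       = 0.03501000 / 0.05769196
       = 0.6068


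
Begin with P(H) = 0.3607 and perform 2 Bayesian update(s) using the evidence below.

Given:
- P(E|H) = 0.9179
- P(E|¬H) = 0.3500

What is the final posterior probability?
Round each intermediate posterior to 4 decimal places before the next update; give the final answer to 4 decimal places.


Sequential Bayesian updating:

Initial prior: P(H) = 0.3607

Update 1:
  P(E) = 0.9179 × 0.3607 + 0.3500 × 0.6393 = 0.33108653 + 0.22375500 = 0.55484153
  P(H|E) = 0.33108653 / 0.55484153 = 0.5967

Update 2:
  P(E) = 0.9179 × 0.5967 + 0.3500 × 0.4033 = 0.54771093 + 0.14115500 = 0.68886593
  P(H|E) = 0.54771093 / 0.68886593 = 0.7951

Final posterior: 0.7951


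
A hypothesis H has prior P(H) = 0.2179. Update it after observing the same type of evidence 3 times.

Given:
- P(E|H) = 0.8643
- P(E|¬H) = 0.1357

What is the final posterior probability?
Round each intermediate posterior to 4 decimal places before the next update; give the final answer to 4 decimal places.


Sequential Bayesian updating:

Initial prior: P(H) = 0.2179

Update 1:
  P(E) = 0.8643 × 0.2179 + 0.1357 × 0.7821 = 0.18833097 + 0.10613097 = 0.29446194
  P(H|E) = 0.18833097 / 0.29446194 = 0.6396

Update 2:
  P(E) = 0.8643 × 0.6396 + 0.1357 × 0.3604 = 0.55280628 + 0.04890628 = 0.60171256
  P(H|E) = 0.55280628 / 0.60171256 = 0.9187

Update 3:
  P(E) = 0.8643 × 0.9187 + 0.1357 × 0.0813 = 0.79403241 + 0.01103241 = 0.80506482
  P(H|E) = 0.79403241 / 0.80506482 = 0.9863

Final posterior: 0.9863


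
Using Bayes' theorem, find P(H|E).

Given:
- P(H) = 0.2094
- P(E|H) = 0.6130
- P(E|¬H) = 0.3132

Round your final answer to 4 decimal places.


Bayes' theorem: P(H|E) = P(E|H) × P(H) / P(E)

Step 1: Calculate P(E) using law of total probability
P(E) = P(E|H)P(H) + P(E|¬H)P(¬H)
     = 0.6130 × 0.2094 + 0.3132 × 0.7906
     = 0.12836220 + 0.24761592
     = 0.37597812

Step 2: Apply Bayes' theorem
P(H|E) = P(E|H) × P(H) / P(E)
       = 0.12836220 / 0.37597812
       = 0.3414


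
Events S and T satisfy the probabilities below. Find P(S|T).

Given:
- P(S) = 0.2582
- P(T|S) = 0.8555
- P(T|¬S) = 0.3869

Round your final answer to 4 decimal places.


Bayes' theorem: P(S|T) = P(T|S) × P(S) / P(T)

Step 1: Calculate P(T) using law of total probability
P(T) = P(T|S)P(S) + P(T|¬S)P(¬S)
     = 0.8555 × 0.2582 + 0.3869 × 0.7418
     = 0.22089010 + 0.28700242
     = 0.50789252

Step 2: Apply Bayes' theorem
P(S|T) = P(T|S) × P(S) / P(T)
       = 0.22089010 / 0.50789252
       = 0.4349
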